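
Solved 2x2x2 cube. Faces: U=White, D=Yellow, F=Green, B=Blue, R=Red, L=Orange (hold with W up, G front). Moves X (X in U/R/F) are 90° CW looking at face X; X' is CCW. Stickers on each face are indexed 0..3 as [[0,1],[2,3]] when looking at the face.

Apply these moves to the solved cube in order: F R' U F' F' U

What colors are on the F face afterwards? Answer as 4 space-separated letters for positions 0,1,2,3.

Answer: Y B R R

Derivation:
After move 1 (F): F=GGGG U=WWOO R=WRWR D=RRYY L=OYOY
After move 2 (R'): R=RRWW U=WBOB F=GWGO D=RGYG B=YBRB
After move 3 (U): U=OWBB F=RRGO R=YBWW B=OYRB L=GWOY
After move 4 (F'): F=RORG U=OWYW R=GBRW D=WYYG L=GBOB
After move 5 (F'): F=OGRR U=OWGR R=YBWW D=BBYG L=GWOY
After move 6 (U): U=GORW F=YBRR R=OYWW B=GWRB L=OGOY
Query: F face = YBRR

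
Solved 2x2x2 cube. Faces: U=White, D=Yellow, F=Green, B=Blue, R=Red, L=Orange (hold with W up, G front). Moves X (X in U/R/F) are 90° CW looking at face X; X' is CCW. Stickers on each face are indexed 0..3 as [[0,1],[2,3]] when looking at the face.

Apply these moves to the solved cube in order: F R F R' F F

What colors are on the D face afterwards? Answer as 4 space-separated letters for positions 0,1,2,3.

Answer: O Y Y R

Derivation:
After move 1 (F): F=GGGG U=WWOO R=WRWR D=RRYY L=OYOY
After move 2 (R): R=WWRR U=WGOG F=GRGY D=RBYB B=OBWB
After move 3 (F): F=GGYR U=WGYY R=OWGR D=RWYB L=OROB
After move 4 (R'): R=WROG U=WWYO F=GGYY D=RGYR B=BBWB
After move 5 (F): F=YGYG U=WWBR R=YROG D=OWYR L=OROG
After move 6 (F): F=YYGG U=WWGR R=BRRG D=OYYR L=OOOW
Query: D face = OYYR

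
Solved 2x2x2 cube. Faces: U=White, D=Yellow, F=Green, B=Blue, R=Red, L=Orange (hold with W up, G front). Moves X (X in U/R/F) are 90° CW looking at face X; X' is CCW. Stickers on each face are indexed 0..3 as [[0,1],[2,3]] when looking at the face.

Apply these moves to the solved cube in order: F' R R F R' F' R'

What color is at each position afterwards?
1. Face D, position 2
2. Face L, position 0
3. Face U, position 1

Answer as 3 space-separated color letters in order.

After move 1 (F'): F=GGGG U=WWRR R=YRYR D=OOYY L=OWOW
After move 2 (R): R=YYRR U=WGRG F=GOGY D=OBYB B=RBWB
After move 3 (R): R=RYRY U=WORY F=GBGB D=OWYR B=GBGB
After move 4 (F): F=GGBB U=WOWW R=RYYY D=RRYR L=OOOW
After move 5 (R'): R=YYRY U=WGWG F=GOBW D=RGYB B=RBRB
After move 6 (F'): F=OWGB U=WGYR R=GYRY D=OWYB L=OGOW
After move 7 (R'): R=YYGR U=WRYR F=OGGR D=OWYB B=BBWB
Query 1: D[2] = Y
Query 2: L[0] = O
Query 3: U[1] = R

Answer: Y O R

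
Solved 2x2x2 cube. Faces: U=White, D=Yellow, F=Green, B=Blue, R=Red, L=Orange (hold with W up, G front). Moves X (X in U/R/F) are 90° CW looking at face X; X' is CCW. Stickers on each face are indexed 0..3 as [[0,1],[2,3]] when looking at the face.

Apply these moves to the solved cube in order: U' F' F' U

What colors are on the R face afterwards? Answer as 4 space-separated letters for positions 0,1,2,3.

Answer: R R B R

Derivation:
After move 1 (U'): U=WWWW F=OOGG R=GGRR B=RRBB L=BBOO
After move 2 (F'): F=OGOG U=WWGR R=YGYR D=BOYY L=BWOW
After move 3 (F'): F=GGOO U=WWYY R=OGBR D=WWYY L=BROG
After move 4 (U): U=YWYW F=OGOO R=RRBR B=BRBB L=GGOG
Query: R face = RRBR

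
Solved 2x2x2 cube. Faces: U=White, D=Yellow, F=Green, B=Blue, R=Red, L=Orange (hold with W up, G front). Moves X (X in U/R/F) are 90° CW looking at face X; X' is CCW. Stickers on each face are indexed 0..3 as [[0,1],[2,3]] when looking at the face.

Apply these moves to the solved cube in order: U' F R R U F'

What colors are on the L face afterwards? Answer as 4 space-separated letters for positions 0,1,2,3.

After move 1 (U'): U=WWWW F=OOGG R=GGRR B=RRBB L=BBOO
After move 2 (F): F=GOGO U=WWOB R=WGWR D=RGYY L=BYOY
After move 3 (R): R=WWRG U=WOOO F=GGGY D=RBYR B=BRWB
After move 4 (R): R=RWGW U=WGOY F=GBGR D=RWYB B=OROB
After move 5 (U): U=OWYG F=RWGR R=ORGW B=BYOB L=GBOY
After move 6 (F'): F=WRRG U=OWOG R=WRRW D=BYYB L=GGOY
Query: L face = GGOY

Answer: G G O Y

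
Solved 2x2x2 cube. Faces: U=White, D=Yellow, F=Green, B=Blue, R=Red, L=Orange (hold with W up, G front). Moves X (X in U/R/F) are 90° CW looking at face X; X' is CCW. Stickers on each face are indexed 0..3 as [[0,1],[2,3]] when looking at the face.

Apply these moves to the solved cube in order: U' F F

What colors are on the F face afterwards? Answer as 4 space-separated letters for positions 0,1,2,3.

After move 1 (U'): U=WWWW F=OOGG R=GGRR B=RRBB L=BBOO
After move 2 (F): F=GOGO U=WWOB R=WGWR D=RGYY L=BYOY
After move 3 (F): F=GGOO U=WWYY R=OGBR D=WWYY L=BROG
Query: F face = GGOO

Answer: G G O O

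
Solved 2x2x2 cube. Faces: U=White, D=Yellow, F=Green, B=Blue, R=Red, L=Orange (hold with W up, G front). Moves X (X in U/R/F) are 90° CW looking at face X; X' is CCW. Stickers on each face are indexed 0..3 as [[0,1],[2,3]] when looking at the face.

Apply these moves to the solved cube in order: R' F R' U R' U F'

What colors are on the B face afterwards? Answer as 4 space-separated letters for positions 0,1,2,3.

Answer: G B G B

Derivation:
After move 1 (R'): R=RRRR U=WBWB F=GWGW D=YGYG B=YBYB
After move 2 (F): F=GGWW U=WBOO R=WRBR D=RRYG L=OYOG
After move 3 (R'): R=RRWB U=WYOY F=GBWO D=RGYW B=GBRB
After move 4 (U): U=OWYY F=RRWO R=GBWB B=OYRB L=GBOG
After move 5 (R'): R=BBGW U=ORYO F=RWWY D=RRYO B=WYGB
After move 6 (U): U=YOOR F=BBWY R=WYGW B=GBGB L=RWOG
After move 7 (F'): F=BYBW U=YOWG R=RYRW D=WGYO L=RROO
Query: B face = GBGB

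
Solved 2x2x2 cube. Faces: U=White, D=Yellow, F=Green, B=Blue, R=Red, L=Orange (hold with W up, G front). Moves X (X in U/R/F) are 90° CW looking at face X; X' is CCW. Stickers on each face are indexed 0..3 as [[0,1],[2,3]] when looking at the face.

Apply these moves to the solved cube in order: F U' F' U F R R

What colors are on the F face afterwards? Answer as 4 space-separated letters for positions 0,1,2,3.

Answer: O B G B

Derivation:
After move 1 (F): F=GGGG U=WWOO R=WRWR D=RRYY L=OYOY
After move 2 (U'): U=WOWO F=OYGG R=GGWR B=WRBB L=BBOY
After move 3 (F'): F=YGOG U=WOGW R=RGRR D=BYYY L=BOOW
After move 4 (U): U=GWWO F=RGOG R=WRRR B=BOBB L=YGOW
After move 5 (F): F=ORGG U=GWWG R=WROR D=RWYY L=YBOY
After move 6 (R): R=OWRR U=GRWG F=OWGY D=RBYB B=GOWB
After move 7 (R): R=RORW U=GWWY F=OBGB D=RWYG B=GORB
Query: F face = OBGB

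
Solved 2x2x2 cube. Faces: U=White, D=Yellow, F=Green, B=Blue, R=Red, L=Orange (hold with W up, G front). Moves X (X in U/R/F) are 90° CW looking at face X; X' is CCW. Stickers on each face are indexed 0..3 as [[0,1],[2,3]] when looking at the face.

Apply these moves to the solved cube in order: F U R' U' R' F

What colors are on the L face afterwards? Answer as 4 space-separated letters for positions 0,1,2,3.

After move 1 (F): F=GGGG U=WWOO R=WRWR D=RRYY L=OYOY
After move 2 (U): U=OWOW F=WRGG R=BBWR B=OYBB L=GGOY
After move 3 (R'): R=BRBW U=OBOO F=WWGW D=RRYG B=YYRB
After move 4 (U'): U=BOOO F=GGGW R=WWBW B=BRRB L=YYOY
After move 5 (R'): R=WWWB U=BROB F=GOGO D=RGYW B=GRRB
After move 6 (F): F=GGOO U=BRYY R=OWBB D=WWYW L=YROG
Query: L face = YROG

Answer: Y R O G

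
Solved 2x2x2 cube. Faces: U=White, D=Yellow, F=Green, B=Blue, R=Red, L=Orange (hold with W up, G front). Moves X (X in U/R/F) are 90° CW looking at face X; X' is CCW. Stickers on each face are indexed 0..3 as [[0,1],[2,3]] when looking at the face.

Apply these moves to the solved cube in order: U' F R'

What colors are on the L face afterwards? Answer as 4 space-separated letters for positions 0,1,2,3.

Answer: B Y O Y

Derivation:
After move 1 (U'): U=WWWW F=OOGG R=GGRR B=RRBB L=BBOO
After move 2 (F): F=GOGO U=WWOB R=WGWR D=RGYY L=BYOY
After move 3 (R'): R=GRWW U=WBOR F=GWGB D=ROYO B=YRGB
Query: L face = BYOY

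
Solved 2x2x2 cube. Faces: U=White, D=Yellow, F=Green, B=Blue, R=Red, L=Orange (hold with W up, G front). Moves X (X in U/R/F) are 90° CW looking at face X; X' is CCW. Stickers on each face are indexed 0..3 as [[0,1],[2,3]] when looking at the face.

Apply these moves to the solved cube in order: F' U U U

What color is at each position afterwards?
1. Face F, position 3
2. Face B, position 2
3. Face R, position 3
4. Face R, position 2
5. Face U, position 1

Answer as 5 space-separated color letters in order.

After move 1 (F'): F=GGGG U=WWRR R=YRYR D=OOYY L=OWOW
After move 2 (U): U=RWRW F=YRGG R=BBYR B=OWBB L=GGOW
After move 3 (U): U=RRWW F=BBGG R=OWYR B=GGBB L=YROW
After move 4 (U): U=WRWR F=OWGG R=GGYR B=YRBB L=BBOW
Query 1: F[3] = G
Query 2: B[2] = B
Query 3: R[3] = R
Query 4: R[2] = Y
Query 5: U[1] = R

Answer: G B R Y R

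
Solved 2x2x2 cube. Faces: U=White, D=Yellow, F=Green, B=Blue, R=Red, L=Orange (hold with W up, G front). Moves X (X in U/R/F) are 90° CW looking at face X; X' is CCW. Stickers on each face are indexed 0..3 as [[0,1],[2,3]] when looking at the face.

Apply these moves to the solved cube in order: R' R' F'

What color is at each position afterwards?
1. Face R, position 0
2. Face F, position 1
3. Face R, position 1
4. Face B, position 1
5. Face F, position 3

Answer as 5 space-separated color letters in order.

Answer: W B R B G

Derivation:
After move 1 (R'): R=RRRR U=WBWB F=GWGW D=YGYG B=YBYB
After move 2 (R'): R=RRRR U=WYWY F=GBGB D=YWYW B=GBGB
After move 3 (F'): F=BBGG U=WYRR R=WRYR D=OOYW L=OYOW
Query 1: R[0] = W
Query 2: F[1] = B
Query 3: R[1] = R
Query 4: B[1] = B
Query 5: F[3] = G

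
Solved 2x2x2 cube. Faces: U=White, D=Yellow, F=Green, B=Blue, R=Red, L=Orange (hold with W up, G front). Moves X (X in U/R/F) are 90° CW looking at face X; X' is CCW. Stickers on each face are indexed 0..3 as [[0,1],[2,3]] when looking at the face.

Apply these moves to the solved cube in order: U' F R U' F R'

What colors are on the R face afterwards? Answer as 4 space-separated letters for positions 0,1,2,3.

Answer: G G W O

Derivation:
After move 1 (U'): U=WWWW F=OOGG R=GGRR B=RRBB L=BBOO
After move 2 (F): F=GOGO U=WWOB R=WGWR D=RGYY L=BYOY
After move 3 (R): R=WWRG U=WOOO F=GGGY D=RBYR B=BRWB
After move 4 (U'): U=OOWO F=BYGY R=GGRG B=WWWB L=BROY
After move 5 (F): F=GBYY U=OOYR R=WGOG D=RGYR L=BROB
After move 6 (R'): R=GGWO U=OWYW F=GOYR D=RBYY B=RWGB
Query: R face = GGWO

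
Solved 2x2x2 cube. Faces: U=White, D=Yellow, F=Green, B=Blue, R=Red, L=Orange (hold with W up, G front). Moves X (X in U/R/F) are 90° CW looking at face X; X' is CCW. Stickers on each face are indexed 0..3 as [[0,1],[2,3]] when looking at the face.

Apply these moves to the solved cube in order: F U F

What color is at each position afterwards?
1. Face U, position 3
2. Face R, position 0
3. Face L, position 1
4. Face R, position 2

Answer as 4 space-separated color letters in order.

After move 1 (F): F=GGGG U=WWOO R=WRWR D=RRYY L=OYOY
After move 2 (U): U=OWOW F=WRGG R=BBWR B=OYBB L=GGOY
After move 3 (F): F=GWGR U=OWYG R=OBWR D=WBYY L=GROR
Query 1: U[3] = G
Query 2: R[0] = O
Query 3: L[1] = R
Query 4: R[2] = W

Answer: G O R W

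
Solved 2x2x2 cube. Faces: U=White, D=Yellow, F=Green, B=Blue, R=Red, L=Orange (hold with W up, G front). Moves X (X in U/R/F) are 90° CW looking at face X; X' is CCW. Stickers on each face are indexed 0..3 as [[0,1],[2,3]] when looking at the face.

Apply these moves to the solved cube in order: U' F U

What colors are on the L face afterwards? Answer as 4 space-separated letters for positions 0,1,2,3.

After move 1 (U'): U=WWWW F=OOGG R=GGRR B=RRBB L=BBOO
After move 2 (F): F=GOGO U=WWOB R=WGWR D=RGYY L=BYOY
After move 3 (U): U=OWBW F=WGGO R=RRWR B=BYBB L=GOOY
Query: L face = GOOY

Answer: G O O Y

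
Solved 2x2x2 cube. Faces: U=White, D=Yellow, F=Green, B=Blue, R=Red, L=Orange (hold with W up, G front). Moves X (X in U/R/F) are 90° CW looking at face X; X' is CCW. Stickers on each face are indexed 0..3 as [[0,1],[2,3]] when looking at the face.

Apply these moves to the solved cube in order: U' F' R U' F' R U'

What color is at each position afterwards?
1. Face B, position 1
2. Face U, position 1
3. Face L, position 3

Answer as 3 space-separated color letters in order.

Answer: B O W

Derivation:
After move 1 (U'): U=WWWW F=OOGG R=GGRR B=RRBB L=BBOO
After move 2 (F'): F=OGOG U=WWGR R=YGYR D=BOYY L=BWOW
After move 3 (R): R=YYRG U=WGGG F=OOOY D=BBYR B=RRWB
After move 4 (U'): U=GGWG F=BWOY R=OORG B=YYWB L=RROW
After move 5 (F'): F=WYBO U=GGOR R=BOBG D=RWYR L=RGOW
After move 6 (R): R=BBGO U=GYOO F=WWBR D=RWYY B=RYGB
After move 7 (U'): U=YOGO F=RGBR R=WWGO B=BBGB L=RYOW
Query 1: B[1] = B
Query 2: U[1] = O
Query 3: L[3] = W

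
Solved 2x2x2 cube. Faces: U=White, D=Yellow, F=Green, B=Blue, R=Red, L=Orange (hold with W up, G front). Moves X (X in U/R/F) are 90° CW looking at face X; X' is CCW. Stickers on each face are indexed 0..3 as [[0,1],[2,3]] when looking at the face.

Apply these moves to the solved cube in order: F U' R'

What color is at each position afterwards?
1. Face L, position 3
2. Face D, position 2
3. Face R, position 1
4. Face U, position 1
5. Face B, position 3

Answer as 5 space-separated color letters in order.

After move 1 (F): F=GGGG U=WWOO R=WRWR D=RRYY L=OYOY
After move 2 (U'): U=WOWO F=OYGG R=GGWR B=WRBB L=BBOY
After move 3 (R'): R=GRGW U=WBWW F=OOGO D=RYYG B=YRRB
Query 1: L[3] = Y
Query 2: D[2] = Y
Query 3: R[1] = R
Query 4: U[1] = B
Query 5: B[3] = B

Answer: Y Y R B B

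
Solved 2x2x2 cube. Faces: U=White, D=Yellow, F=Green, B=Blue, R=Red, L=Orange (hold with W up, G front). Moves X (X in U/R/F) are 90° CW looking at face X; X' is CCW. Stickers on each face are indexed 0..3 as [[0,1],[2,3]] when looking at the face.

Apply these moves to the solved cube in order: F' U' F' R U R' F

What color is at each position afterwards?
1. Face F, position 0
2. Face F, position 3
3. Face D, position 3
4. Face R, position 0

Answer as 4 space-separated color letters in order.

After move 1 (F'): F=GGGG U=WWRR R=YRYR D=OOYY L=OWOW
After move 2 (U'): U=WRWR F=OWGG R=GGYR B=YRBB L=BBOW
After move 3 (F'): F=WGOG U=WRGY R=OGOR D=BWYY L=BROW
After move 4 (R): R=OORG U=WGGG F=WWOY D=BBYY B=YRRB
After move 5 (U): U=GWGG F=OOOY R=YRRG B=BRRB L=WWOW
After move 6 (R'): R=RGYR U=GRGB F=OWOG D=BOYY B=YRBB
After move 7 (F): F=OOGW U=GRWW R=GGBR D=YRYY L=WBOO
Query 1: F[0] = O
Query 2: F[3] = W
Query 3: D[3] = Y
Query 4: R[0] = G

Answer: O W Y G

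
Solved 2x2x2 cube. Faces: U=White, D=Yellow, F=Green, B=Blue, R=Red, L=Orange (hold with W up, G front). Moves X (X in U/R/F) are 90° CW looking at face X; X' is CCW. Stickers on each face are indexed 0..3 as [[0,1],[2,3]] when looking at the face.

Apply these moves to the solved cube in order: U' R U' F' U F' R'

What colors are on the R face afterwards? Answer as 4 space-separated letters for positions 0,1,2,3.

After move 1 (U'): U=WWWW F=OOGG R=GGRR B=RRBB L=BBOO
After move 2 (R): R=RGRG U=WOWG F=OYGY D=YBYR B=WRWB
After move 3 (U'): U=OGWW F=BBGY R=OYRG B=RGWB L=WROO
After move 4 (F'): F=BYBG U=OGOR R=BYYG D=ROYR L=WWOW
After move 5 (U): U=OORG F=BYBG R=RGYG B=WWWB L=BYOW
After move 6 (F'): F=YGBB U=OORY R=OGRG D=YWYR L=BGOR
After move 7 (R'): R=GGOR U=OWRW F=YOBY D=YGYB B=RWWB
Query: R face = GGOR

Answer: G G O R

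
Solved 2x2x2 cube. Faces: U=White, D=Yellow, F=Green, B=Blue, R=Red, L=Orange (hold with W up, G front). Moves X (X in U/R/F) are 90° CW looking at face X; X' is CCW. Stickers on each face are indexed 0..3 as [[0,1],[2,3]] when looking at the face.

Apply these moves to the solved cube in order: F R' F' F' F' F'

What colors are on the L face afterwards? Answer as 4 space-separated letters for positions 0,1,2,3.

Answer: O Y O Y

Derivation:
After move 1 (F): F=GGGG U=WWOO R=WRWR D=RRYY L=OYOY
After move 2 (R'): R=RRWW U=WBOB F=GWGO D=RGYG B=YBRB
After move 3 (F'): F=WOGG U=WBRW R=GRRW D=YYYG L=OBOO
After move 4 (F'): F=OGWG U=WBGR R=YRYW D=BOYG L=OWOR
After move 5 (F'): F=GGOW U=WBYY R=ORBW D=WRYG L=OROG
After move 6 (F'): F=GWGO U=WBOB R=RRWW D=RGYG L=OYOY
Query: L face = OYOY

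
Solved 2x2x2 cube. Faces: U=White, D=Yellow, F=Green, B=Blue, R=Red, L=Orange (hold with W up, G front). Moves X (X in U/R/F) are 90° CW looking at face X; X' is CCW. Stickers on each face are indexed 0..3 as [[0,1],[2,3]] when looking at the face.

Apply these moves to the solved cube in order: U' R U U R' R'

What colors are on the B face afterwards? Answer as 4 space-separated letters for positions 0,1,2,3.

After move 1 (U'): U=WWWW F=OOGG R=GGRR B=RRBB L=BBOO
After move 2 (R): R=RGRG U=WOWG F=OYGY D=YBYR B=WRWB
After move 3 (U): U=WWGO F=RGGY R=WRRG B=BBWB L=OYOO
After move 4 (U): U=GWOW F=WRGY R=BBRG B=OYWB L=RGOO
After move 5 (R'): R=BGBR U=GWOO F=WWGW D=YRYY B=RYBB
After move 6 (R'): R=GRBB U=GBOR F=WWGO D=YWYW B=YYRB
Query: B face = YYRB

Answer: Y Y R B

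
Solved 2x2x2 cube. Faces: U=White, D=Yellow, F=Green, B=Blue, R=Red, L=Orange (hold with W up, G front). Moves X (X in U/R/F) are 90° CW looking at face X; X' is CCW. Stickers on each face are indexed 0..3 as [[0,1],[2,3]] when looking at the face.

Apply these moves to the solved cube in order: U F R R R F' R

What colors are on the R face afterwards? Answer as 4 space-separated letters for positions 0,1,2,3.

After move 1 (U): U=WWWW F=RRGG R=BBRR B=OOBB L=GGOO
After move 2 (F): F=GRGR U=WWOG R=WBWR D=RBYY L=GYOY
After move 3 (R): R=WWRB U=WROR F=GBGY D=RBYO B=GOWB
After move 4 (R): R=RWBW U=WBOY F=GBGO D=RWYG B=RORB
After move 5 (R): R=BRWW U=WBOO F=GWGG D=RRYR B=YOBB
After move 6 (F'): F=WGGG U=WBBW R=RRRW D=YYYR L=GOOO
After move 7 (R): R=RRWR U=WGBG F=WYGR D=YBYY B=WOBB
Query: R face = RRWR

Answer: R R W R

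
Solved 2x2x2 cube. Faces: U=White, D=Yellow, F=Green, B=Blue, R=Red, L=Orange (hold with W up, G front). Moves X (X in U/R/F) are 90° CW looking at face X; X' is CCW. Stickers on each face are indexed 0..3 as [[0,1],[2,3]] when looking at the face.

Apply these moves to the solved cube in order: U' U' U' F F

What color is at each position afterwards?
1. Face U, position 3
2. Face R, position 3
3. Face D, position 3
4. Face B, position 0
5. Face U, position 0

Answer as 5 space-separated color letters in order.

After move 1 (U'): U=WWWW F=OOGG R=GGRR B=RRBB L=BBOO
After move 2 (U'): U=WWWW F=BBGG R=OORR B=GGBB L=RROO
After move 3 (U'): U=WWWW F=RRGG R=BBRR B=OOBB L=GGOO
After move 4 (F): F=GRGR U=WWOG R=WBWR D=RBYY L=GYOY
After move 5 (F): F=GGRR U=WWYY R=OBGR D=WWYY L=GROB
Query 1: U[3] = Y
Query 2: R[3] = R
Query 3: D[3] = Y
Query 4: B[0] = O
Query 5: U[0] = W

Answer: Y R Y O W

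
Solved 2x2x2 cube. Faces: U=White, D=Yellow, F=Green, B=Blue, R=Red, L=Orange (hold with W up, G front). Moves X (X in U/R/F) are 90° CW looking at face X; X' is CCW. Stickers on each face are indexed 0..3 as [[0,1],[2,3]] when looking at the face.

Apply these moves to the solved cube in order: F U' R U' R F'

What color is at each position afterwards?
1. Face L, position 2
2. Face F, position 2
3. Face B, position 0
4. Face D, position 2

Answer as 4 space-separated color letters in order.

After move 1 (F): F=GGGG U=WWOO R=WRWR D=RRYY L=OYOY
After move 2 (U'): U=WOWO F=OYGG R=GGWR B=WRBB L=BBOY
After move 3 (R): R=WGRG U=WYWG F=ORGY D=RBYW B=OROB
After move 4 (U'): U=YGWW F=BBGY R=ORRG B=WGOB L=OROY
After move 5 (R): R=ROGR U=YBWY F=BBGW D=ROYW B=WGGB
After move 6 (F'): F=BWBG U=YBRG R=OORR D=RYYW L=OYOW
Query 1: L[2] = O
Query 2: F[2] = B
Query 3: B[0] = W
Query 4: D[2] = Y

Answer: O B W Y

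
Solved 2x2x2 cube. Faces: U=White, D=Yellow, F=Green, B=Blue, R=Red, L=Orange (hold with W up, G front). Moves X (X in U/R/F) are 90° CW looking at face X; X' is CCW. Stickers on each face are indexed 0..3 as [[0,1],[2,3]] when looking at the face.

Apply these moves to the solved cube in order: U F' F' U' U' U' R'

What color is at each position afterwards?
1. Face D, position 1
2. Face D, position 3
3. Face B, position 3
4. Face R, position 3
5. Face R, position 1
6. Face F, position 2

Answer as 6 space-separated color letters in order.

After move 1 (U): U=WWWW F=RRGG R=BBRR B=OOBB L=GGOO
After move 2 (F'): F=RGRG U=WWBR R=YBYR D=GOYY L=GWOW
After move 3 (F'): F=GGRR U=WWYY R=OBGR D=WWYY L=GROB
After move 4 (U'): U=WYWY F=GRRR R=GGGR B=OBBB L=OOOB
After move 5 (U'): U=YYWW F=OORR R=GRGR B=GGBB L=OBOB
After move 6 (U'): U=YWYW F=OBRR R=OOGR B=GRBB L=GGOB
After move 7 (R'): R=OROG U=YBYG F=OWRW D=WBYR B=YRWB
Query 1: D[1] = B
Query 2: D[3] = R
Query 3: B[3] = B
Query 4: R[3] = G
Query 5: R[1] = R
Query 6: F[2] = R

Answer: B R B G R R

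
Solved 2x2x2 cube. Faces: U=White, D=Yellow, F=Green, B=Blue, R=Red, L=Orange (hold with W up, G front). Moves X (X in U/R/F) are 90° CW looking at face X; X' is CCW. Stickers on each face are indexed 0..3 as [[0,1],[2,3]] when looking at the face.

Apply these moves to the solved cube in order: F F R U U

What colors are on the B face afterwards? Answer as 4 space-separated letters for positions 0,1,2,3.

After move 1 (F): F=GGGG U=WWOO R=WRWR D=RRYY L=OYOY
After move 2 (F): F=GGGG U=WWYY R=OROR D=WWYY L=OROR
After move 3 (R): R=OORR U=WGYG F=GWGY D=WBYB B=YBWB
After move 4 (U): U=YWGG F=OOGY R=YBRR B=ORWB L=GWOR
After move 5 (U): U=GYGW F=YBGY R=ORRR B=GWWB L=OOOR
Query: B face = GWWB

Answer: G W W B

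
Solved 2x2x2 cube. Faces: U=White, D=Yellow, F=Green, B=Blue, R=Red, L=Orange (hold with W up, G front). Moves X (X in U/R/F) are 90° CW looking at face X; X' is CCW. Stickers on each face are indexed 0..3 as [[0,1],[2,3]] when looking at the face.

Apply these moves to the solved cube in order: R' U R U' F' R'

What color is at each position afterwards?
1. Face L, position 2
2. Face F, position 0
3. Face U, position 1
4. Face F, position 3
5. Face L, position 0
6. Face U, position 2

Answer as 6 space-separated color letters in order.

After move 1 (R'): R=RRRR U=WBWB F=GWGW D=YGYG B=YBYB
After move 2 (U): U=WWBB F=RRGW R=YBRR B=OOYB L=GWOO
After move 3 (R): R=RYRB U=WRBW F=RGGG D=YYYO B=BOWB
After move 4 (U'): U=RWWB F=GWGG R=RGRB B=RYWB L=BOOO
After move 5 (F'): F=WGGG U=RWRR R=YGYB D=OOYO L=BBOW
After move 6 (R'): R=GBYY U=RWRR F=WWGR D=OGYG B=OYOB
Query 1: L[2] = O
Query 2: F[0] = W
Query 3: U[1] = W
Query 4: F[3] = R
Query 5: L[0] = B
Query 6: U[2] = R

Answer: O W W R B R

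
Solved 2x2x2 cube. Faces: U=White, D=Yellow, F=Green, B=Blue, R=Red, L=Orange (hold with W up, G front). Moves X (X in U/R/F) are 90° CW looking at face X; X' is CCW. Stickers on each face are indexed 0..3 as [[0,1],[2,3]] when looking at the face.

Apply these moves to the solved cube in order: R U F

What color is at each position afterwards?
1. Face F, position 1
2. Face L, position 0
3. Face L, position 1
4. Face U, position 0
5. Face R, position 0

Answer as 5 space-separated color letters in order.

After move 1 (R): R=RRRR U=WGWG F=GYGY D=YBYB B=WBWB
After move 2 (U): U=WWGG F=RRGY R=WBRR B=OOWB L=GYOO
After move 3 (F): F=GRYR U=WWOY R=GBGR D=RWYB L=GYOB
Query 1: F[1] = R
Query 2: L[0] = G
Query 3: L[1] = Y
Query 4: U[0] = W
Query 5: R[0] = G

Answer: R G Y W G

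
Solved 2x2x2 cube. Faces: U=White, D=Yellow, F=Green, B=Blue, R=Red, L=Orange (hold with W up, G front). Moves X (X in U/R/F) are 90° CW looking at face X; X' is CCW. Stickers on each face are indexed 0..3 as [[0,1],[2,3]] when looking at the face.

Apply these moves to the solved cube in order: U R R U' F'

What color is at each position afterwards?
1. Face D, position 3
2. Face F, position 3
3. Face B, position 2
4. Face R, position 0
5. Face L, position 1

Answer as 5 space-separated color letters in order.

After move 1 (U): U=WWWW F=RRGG R=BBRR B=OOBB L=GGOO
After move 2 (R): R=RBRB U=WRWG F=RYGY D=YBYO B=WOWB
After move 3 (R): R=RRBB U=WYWY F=RBGO D=YWYW B=GORB
After move 4 (U'): U=YYWW F=GGGO R=RBBB B=RRRB L=GOOO
After move 5 (F'): F=GOGG U=YYRB R=WBYB D=OOYW L=GWOW
Query 1: D[3] = W
Query 2: F[3] = G
Query 3: B[2] = R
Query 4: R[0] = W
Query 5: L[1] = W

Answer: W G R W W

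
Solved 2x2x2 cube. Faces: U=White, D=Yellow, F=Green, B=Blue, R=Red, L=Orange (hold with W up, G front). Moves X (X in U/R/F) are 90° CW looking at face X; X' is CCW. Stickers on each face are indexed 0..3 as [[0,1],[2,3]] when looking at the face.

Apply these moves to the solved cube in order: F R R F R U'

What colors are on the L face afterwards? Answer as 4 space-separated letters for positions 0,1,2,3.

After move 1 (F): F=GGGG U=WWOO R=WRWR D=RRYY L=OYOY
After move 2 (R): R=WWRR U=WGOG F=GRGY D=RBYB B=OBWB
After move 3 (R): R=RWRW U=WROY F=GBGB D=RWYO B=GBGB
After move 4 (F): F=GGBB U=WRYY R=OWYW D=RRYO L=OROW
After move 5 (R): R=YOWW U=WGYB F=GRBO D=RGYG B=YBRB
After move 6 (U'): U=GBWY F=ORBO R=GRWW B=YORB L=YBOW
Query: L face = YBOW

Answer: Y B O W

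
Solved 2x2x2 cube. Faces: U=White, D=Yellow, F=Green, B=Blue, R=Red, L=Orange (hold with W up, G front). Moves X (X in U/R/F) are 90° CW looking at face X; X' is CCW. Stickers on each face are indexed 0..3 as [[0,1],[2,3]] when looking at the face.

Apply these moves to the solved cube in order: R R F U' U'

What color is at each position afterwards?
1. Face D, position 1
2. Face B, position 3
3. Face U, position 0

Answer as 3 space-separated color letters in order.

Answer: R B O

Derivation:
After move 1 (R): R=RRRR U=WGWG F=GYGY D=YBYB B=WBWB
After move 2 (R): R=RRRR U=WYWY F=GBGB D=YWYW B=GBGB
After move 3 (F): F=GGBB U=WYOO R=WRYR D=RRYW L=OYOW
After move 4 (U'): U=YOWO F=OYBB R=GGYR B=WRGB L=GBOW
After move 5 (U'): U=OOYW F=GBBB R=OYYR B=GGGB L=WROW
Query 1: D[1] = R
Query 2: B[3] = B
Query 3: U[0] = O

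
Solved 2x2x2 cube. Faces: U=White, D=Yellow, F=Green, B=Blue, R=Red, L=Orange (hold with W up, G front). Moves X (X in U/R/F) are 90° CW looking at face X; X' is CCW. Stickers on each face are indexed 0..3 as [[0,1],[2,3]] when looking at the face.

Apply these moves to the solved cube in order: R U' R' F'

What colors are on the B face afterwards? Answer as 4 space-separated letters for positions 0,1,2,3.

Answer: B R B B

Derivation:
After move 1 (R): R=RRRR U=WGWG F=GYGY D=YBYB B=WBWB
After move 2 (U'): U=GGWW F=OOGY R=GYRR B=RRWB L=WBOO
After move 3 (R'): R=YRGR U=GWWR F=OGGW D=YOYY B=BRBB
After move 4 (F'): F=GWOG U=GWYG R=ORYR D=BOYY L=WROW
Query: B face = BRBB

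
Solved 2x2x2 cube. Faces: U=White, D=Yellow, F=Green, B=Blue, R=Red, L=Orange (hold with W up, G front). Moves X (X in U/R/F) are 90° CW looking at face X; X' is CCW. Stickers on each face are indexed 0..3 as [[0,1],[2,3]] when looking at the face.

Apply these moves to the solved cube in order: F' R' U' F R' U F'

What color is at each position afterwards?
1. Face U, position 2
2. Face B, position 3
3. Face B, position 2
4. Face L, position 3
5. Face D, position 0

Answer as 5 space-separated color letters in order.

Answer: G B G R B

Derivation:
After move 1 (F'): F=GGGG U=WWRR R=YRYR D=OOYY L=OWOW
After move 2 (R'): R=RRYY U=WBRB F=GWGR D=OGYG B=YBOB
After move 3 (U'): U=BBWR F=OWGR R=GWYY B=RROB L=YBOW
After move 4 (F): F=GORW U=BBWB R=WWRY D=YGYG L=YOOG
After move 5 (R'): R=WYWR U=BOWR F=GBRB D=YOYW B=GRGB
After move 6 (U): U=WBRO F=WYRB R=GRWR B=YOGB L=GBOG
After move 7 (F'): F=YBWR U=WBGW R=ORYR D=BGYW L=GOOR
Query 1: U[2] = G
Query 2: B[3] = B
Query 3: B[2] = G
Query 4: L[3] = R
Query 5: D[0] = B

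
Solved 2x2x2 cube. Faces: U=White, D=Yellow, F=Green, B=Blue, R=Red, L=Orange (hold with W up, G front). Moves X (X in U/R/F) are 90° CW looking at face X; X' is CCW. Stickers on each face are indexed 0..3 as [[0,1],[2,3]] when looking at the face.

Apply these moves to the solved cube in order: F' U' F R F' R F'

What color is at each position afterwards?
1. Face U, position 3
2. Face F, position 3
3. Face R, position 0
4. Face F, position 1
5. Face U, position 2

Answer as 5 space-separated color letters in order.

Answer: G G R Y Y

Derivation:
After move 1 (F'): F=GGGG U=WWRR R=YRYR D=OOYY L=OWOW
After move 2 (U'): U=WRWR F=OWGG R=GGYR B=YRBB L=BBOW
After move 3 (F): F=GOGW U=WRWB R=WGRR D=YGYY L=BOOO
After move 4 (R): R=RWRG U=WOWW F=GGGY D=YBYY B=BRRB
After move 5 (F'): F=GYGG U=WORR R=BWYG D=OOYY L=BWOW
After move 6 (R): R=YBGW U=WYRG F=GOGY D=ORYB B=RROB
After move 7 (F'): F=OYGG U=WYYG R=RBOW D=WWYB L=BGOR
Query 1: U[3] = G
Query 2: F[3] = G
Query 3: R[0] = R
Query 4: F[1] = Y
Query 5: U[2] = Y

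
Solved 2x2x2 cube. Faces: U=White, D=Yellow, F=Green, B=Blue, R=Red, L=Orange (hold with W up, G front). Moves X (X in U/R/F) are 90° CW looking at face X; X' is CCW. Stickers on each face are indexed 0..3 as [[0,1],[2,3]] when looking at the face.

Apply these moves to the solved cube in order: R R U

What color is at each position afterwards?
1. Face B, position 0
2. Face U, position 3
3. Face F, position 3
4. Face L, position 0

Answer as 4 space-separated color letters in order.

Answer: O Y B G

Derivation:
After move 1 (R): R=RRRR U=WGWG F=GYGY D=YBYB B=WBWB
After move 2 (R): R=RRRR U=WYWY F=GBGB D=YWYW B=GBGB
After move 3 (U): U=WWYY F=RRGB R=GBRR B=OOGB L=GBOO
Query 1: B[0] = O
Query 2: U[3] = Y
Query 3: F[3] = B
Query 4: L[0] = G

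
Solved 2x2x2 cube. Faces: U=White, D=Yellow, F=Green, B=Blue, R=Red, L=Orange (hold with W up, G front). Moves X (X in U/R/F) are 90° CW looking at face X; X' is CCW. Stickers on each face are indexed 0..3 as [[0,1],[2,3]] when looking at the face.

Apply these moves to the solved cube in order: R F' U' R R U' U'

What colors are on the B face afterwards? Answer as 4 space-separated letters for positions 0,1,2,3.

After move 1 (R): R=RRRR U=WGWG F=GYGY D=YBYB B=WBWB
After move 2 (F'): F=YYGG U=WGRR R=BRYR D=OOYB L=OGOW
After move 3 (U'): U=GRWR F=OGGG R=YYYR B=BRWB L=WBOW
After move 4 (R): R=YYRY U=GGWG F=OOGB D=OWYB B=RRRB
After move 5 (R): R=RYYY U=GOWB F=OWGB D=ORYR B=GRGB
After move 6 (U'): U=OBGW F=WBGB R=OWYY B=RYGB L=GROW
After move 7 (U'): U=BWOG F=GRGB R=WBYY B=OWGB L=RYOW
Query: B face = OWGB

Answer: O W G B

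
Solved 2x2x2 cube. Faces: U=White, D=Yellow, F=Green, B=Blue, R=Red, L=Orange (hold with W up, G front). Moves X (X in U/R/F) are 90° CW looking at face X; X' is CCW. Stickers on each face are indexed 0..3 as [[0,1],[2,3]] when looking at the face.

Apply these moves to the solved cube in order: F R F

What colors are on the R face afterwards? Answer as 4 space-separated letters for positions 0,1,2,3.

Answer: O W G R

Derivation:
After move 1 (F): F=GGGG U=WWOO R=WRWR D=RRYY L=OYOY
After move 2 (R): R=WWRR U=WGOG F=GRGY D=RBYB B=OBWB
After move 3 (F): F=GGYR U=WGYY R=OWGR D=RWYB L=OROB
Query: R face = OWGR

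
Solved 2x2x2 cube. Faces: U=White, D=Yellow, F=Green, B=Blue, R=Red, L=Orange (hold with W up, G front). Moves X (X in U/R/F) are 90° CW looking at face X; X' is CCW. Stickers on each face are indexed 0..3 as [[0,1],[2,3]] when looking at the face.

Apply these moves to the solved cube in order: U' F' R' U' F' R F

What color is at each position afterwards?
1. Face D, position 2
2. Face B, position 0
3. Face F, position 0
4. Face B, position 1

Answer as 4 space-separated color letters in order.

After move 1 (U'): U=WWWW F=OOGG R=GGRR B=RRBB L=BBOO
After move 2 (F'): F=OGOG U=WWGR R=YGYR D=BOYY L=BWOW
After move 3 (R'): R=GRYY U=WBGR F=OWOR D=BGYG B=YROB
After move 4 (U'): U=BRWG F=BWOR R=OWYY B=GROB L=YROW
After move 5 (F'): F=WRBO U=BROY R=GWBY D=RWYG L=YGOW
After move 6 (R): R=BGYW U=BROO F=WWBG D=ROYG B=YRRB
After move 7 (F): F=BWGW U=BRWG R=OGOW D=YBYG L=YROO
Query 1: D[2] = Y
Query 2: B[0] = Y
Query 3: F[0] = B
Query 4: B[1] = R

Answer: Y Y B R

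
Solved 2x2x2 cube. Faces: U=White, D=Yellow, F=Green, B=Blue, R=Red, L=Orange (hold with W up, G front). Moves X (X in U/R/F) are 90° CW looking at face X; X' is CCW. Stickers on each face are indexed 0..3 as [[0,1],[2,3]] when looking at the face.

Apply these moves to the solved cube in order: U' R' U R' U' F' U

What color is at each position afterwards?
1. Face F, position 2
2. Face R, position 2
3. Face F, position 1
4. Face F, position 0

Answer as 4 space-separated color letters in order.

After move 1 (U'): U=WWWW F=OOGG R=GGRR B=RRBB L=BBOO
After move 2 (R'): R=GRGR U=WBWR F=OWGW D=YOYG B=YRYB
After move 3 (U): U=WWRB F=GRGW R=YRGR B=BBYB L=OWOO
After move 4 (R'): R=RRYG U=WYRB F=GWGB D=YRYW B=GBOB
After move 5 (U'): U=YBWR F=OWGB R=GWYG B=RROB L=GBOO
After move 6 (F'): F=WBOG U=YBGY R=RWYG D=BOYW L=GROW
After move 7 (U): U=GYYB F=RWOG R=RRYG B=GROB L=WBOW
Query 1: F[2] = O
Query 2: R[2] = Y
Query 3: F[1] = W
Query 4: F[0] = R

Answer: O Y W R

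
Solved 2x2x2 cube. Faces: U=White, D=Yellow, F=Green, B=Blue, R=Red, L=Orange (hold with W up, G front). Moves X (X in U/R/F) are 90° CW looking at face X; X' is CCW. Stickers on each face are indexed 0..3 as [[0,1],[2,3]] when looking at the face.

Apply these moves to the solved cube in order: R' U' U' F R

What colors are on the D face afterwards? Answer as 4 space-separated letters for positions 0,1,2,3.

Answer: R Y Y G

Derivation:
After move 1 (R'): R=RRRR U=WBWB F=GWGW D=YGYG B=YBYB
After move 2 (U'): U=BBWW F=OOGW R=GWRR B=RRYB L=YBOO
After move 3 (U'): U=BWBW F=YBGW R=OORR B=GWYB L=RROO
After move 4 (F): F=GYWB U=BWOR R=BOWR D=ROYG L=RYOG
After move 5 (R): R=WBRO U=BYOB F=GOWG D=RYYG B=RWWB
Query: D face = RYYG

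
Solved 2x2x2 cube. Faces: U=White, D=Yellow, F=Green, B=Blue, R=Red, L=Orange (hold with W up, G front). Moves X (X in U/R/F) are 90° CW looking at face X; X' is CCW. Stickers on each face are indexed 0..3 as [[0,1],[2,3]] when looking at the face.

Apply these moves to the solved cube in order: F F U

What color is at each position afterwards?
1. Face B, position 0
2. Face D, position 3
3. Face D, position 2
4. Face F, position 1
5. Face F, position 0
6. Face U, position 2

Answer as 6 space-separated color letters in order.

Answer: O Y Y R O Y

Derivation:
After move 1 (F): F=GGGG U=WWOO R=WRWR D=RRYY L=OYOY
After move 2 (F): F=GGGG U=WWYY R=OROR D=WWYY L=OROR
After move 3 (U): U=YWYW F=ORGG R=BBOR B=ORBB L=GGOR
Query 1: B[0] = O
Query 2: D[3] = Y
Query 3: D[2] = Y
Query 4: F[1] = R
Query 5: F[0] = O
Query 6: U[2] = Y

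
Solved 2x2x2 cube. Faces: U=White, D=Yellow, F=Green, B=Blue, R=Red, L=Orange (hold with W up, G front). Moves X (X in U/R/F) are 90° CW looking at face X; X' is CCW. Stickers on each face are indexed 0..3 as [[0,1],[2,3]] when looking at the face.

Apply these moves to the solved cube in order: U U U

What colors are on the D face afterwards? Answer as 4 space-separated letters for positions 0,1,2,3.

After move 1 (U): U=WWWW F=RRGG R=BBRR B=OOBB L=GGOO
After move 2 (U): U=WWWW F=BBGG R=OORR B=GGBB L=RROO
After move 3 (U): U=WWWW F=OOGG R=GGRR B=RRBB L=BBOO
Query: D face = YYYY

Answer: Y Y Y Y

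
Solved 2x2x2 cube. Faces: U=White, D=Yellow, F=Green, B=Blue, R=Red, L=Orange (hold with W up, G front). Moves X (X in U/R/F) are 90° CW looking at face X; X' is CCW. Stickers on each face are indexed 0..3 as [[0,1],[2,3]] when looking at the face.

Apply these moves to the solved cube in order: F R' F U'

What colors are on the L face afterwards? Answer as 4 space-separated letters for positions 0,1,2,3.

Answer: Y B O G

Derivation:
After move 1 (F): F=GGGG U=WWOO R=WRWR D=RRYY L=OYOY
After move 2 (R'): R=RRWW U=WBOB F=GWGO D=RGYG B=YBRB
After move 3 (F): F=GGOW U=WBYY R=ORBW D=WRYG L=OROG
After move 4 (U'): U=BYWY F=OROW R=GGBW B=ORRB L=YBOG
Query: L face = YBOG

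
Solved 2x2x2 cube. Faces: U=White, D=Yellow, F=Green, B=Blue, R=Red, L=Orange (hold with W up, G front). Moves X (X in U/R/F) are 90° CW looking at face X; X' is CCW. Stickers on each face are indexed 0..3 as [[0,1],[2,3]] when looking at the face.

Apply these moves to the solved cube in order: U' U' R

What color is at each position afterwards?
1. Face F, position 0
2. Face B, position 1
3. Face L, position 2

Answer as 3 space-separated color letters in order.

After move 1 (U'): U=WWWW F=OOGG R=GGRR B=RRBB L=BBOO
After move 2 (U'): U=WWWW F=BBGG R=OORR B=GGBB L=RROO
After move 3 (R): R=RORO U=WBWG F=BYGY D=YBYG B=WGWB
Query 1: F[0] = B
Query 2: B[1] = G
Query 3: L[2] = O

Answer: B G O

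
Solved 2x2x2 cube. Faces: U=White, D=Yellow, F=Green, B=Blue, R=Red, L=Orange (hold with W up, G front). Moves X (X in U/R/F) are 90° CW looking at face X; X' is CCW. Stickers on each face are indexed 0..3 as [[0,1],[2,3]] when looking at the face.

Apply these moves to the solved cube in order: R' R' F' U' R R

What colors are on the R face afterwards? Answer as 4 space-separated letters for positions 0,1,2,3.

Answer: R Y B B

Derivation:
After move 1 (R'): R=RRRR U=WBWB F=GWGW D=YGYG B=YBYB
After move 2 (R'): R=RRRR U=WYWY F=GBGB D=YWYW B=GBGB
After move 3 (F'): F=BBGG U=WYRR R=WRYR D=OOYW L=OYOW
After move 4 (U'): U=YRWR F=OYGG R=BBYR B=WRGB L=GBOW
After move 5 (R): R=YBRB U=YYWG F=OOGW D=OGYW B=RRRB
After move 6 (R): R=RYBB U=YOWW F=OGGW D=ORYR B=GRYB
Query: R face = RYBB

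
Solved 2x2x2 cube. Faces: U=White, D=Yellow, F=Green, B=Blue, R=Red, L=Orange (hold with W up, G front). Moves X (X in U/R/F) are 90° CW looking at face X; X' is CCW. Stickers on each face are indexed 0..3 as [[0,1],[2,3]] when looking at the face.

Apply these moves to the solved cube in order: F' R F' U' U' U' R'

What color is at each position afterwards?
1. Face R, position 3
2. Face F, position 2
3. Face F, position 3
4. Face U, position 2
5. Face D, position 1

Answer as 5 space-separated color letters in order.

After move 1 (F'): F=GGGG U=WWRR R=YRYR D=OOYY L=OWOW
After move 2 (R): R=YYRR U=WGRG F=GOGY D=OBYB B=RBWB
After move 3 (F'): F=OYGG U=WGYR R=BYOR D=WWYB L=OGOR
After move 4 (U'): U=GRWY F=OGGG R=OYOR B=BYWB L=RBOR
After move 5 (U'): U=RYGW F=RBGG R=OGOR B=OYWB L=BYOR
After move 6 (U'): U=YWRG F=BYGG R=RBOR B=OGWB L=OYOR
After move 7 (R'): R=BRRO U=YWRO F=BWGG D=WYYG B=BGWB
Query 1: R[3] = O
Query 2: F[2] = G
Query 3: F[3] = G
Query 4: U[2] = R
Query 5: D[1] = Y

Answer: O G G R Y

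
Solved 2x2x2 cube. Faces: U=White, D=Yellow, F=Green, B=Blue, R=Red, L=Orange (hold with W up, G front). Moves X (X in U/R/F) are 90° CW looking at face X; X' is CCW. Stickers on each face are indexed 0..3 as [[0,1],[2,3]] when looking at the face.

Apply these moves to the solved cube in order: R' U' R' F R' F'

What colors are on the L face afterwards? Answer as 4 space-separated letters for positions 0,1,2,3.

After move 1 (R'): R=RRRR U=WBWB F=GWGW D=YGYG B=YBYB
After move 2 (U'): U=BBWW F=OOGW R=GWRR B=RRYB L=YBOO
After move 3 (R'): R=WRGR U=BYWR F=OBGW D=YOYW B=GRGB
After move 4 (F): F=GOWB U=BYOB R=WRRR D=GWYW L=YYOO
After move 5 (R'): R=RRWR U=BGOG F=GYWB D=GOYB B=WRWB
After move 6 (F'): F=YBGW U=BGRW R=ORGR D=YOYB L=YGOO
Query: L face = YGOO

Answer: Y G O O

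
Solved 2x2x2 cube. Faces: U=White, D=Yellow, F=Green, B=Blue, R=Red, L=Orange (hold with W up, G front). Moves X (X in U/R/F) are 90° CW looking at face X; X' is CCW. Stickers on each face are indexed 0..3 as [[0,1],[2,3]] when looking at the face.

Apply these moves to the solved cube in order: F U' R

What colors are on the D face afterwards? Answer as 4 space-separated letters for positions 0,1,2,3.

Answer: R B Y W

Derivation:
After move 1 (F): F=GGGG U=WWOO R=WRWR D=RRYY L=OYOY
After move 2 (U'): U=WOWO F=OYGG R=GGWR B=WRBB L=BBOY
After move 3 (R): R=WGRG U=WYWG F=ORGY D=RBYW B=OROB
Query: D face = RBYW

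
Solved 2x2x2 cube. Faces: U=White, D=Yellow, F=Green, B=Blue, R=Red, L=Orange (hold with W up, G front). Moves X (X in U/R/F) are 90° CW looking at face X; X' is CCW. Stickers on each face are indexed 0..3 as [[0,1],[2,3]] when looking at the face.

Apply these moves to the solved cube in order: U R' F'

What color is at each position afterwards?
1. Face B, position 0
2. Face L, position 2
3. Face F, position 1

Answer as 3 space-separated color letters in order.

Answer: Y O W

Derivation:
After move 1 (U): U=WWWW F=RRGG R=BBRR B=OOBB L=GGOO
After move 2 (R'): R=BRBR U=WBWO F=RWGW D=YRYG B=YOYB
After move 3 (F'): F=WWRG U=WBBB R=RRYR D=GOYG L=GOOW
Query 1: B[0] = Y
Query 2: L[2] = O
Query 3: F[1] = W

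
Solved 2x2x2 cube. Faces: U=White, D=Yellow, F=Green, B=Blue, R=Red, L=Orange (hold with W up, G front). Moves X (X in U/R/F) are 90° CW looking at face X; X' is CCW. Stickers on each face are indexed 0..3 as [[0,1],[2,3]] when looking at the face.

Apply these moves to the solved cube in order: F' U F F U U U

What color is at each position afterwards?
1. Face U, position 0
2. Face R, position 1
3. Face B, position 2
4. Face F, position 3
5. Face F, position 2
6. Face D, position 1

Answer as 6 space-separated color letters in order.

Answer: W G B Y R R

Derivation:
After move 1 (F'): F=GGGG U=WWRR R=YRYR D=OOYY L=OWOW
After move 2 (U): U=RWRW F=YRGG R=BBYR B=OWBB L=GGOW
After move 3 (F): F=GYGR U=RWWG R=RBWR D=YBYY L=GOOO
After move 4 (F): F=GGRY U=RWOO R=WBGR D=WRYY L=GYOB
After move 5 (U): U=OROW F=WBRY R=OWGR B=GYBB L=GGOB
After move 6 (U): U=OOWR F=OWRY R=GYGR B=GGBB L=WBOB
After move 7 (U): U=WORO F=GYRY R=GGGR B=WBBB L=OWOB
Query 1: U[0] = W
Query 2: R[1] = G
Query 3: B[2] = B
Query 4: F[3] = Y
Query 5: F[2] = R
Query 6: D[1] = R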